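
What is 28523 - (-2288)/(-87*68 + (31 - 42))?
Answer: 169053533/5927 ≈ 28523.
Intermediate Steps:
28523 - (-2288)/(-87*68 + (31 - 42)) = 28523 - (-2288)/(-5916 - 11) = 28523 - (-2288)/(-5927) = 28523 - (-2288)*(-1)/5927 = 28523 - 1*2288/5927 = 28523 - 2288/5927 = 169053533/5927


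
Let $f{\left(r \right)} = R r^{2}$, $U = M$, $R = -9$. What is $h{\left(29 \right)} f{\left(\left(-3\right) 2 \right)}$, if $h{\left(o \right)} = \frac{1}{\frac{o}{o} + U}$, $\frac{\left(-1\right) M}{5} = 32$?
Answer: $\frac{108}{53} \approx 2.0377$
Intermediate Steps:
$M = -160$ ($M = \left(-5\right) 32 = -160$)
$U = -160$
$f{\left(r \right)} = - 9 r^{2}$
$h{\left(o \right)} = - \frac{1}{159}$ ($h{\left(o \right)} = \frac{1}{\frac{o}{o} - 160} = \frac{1}{1 - 160} = \frac{1}{-159} = - \frac{1}{159}$)
$h{\left(29 \right)} f{\left(\left(-3\right) 2 \right)} = - \frac{\left(-9\right) \left(\left(-3\right) 2\right)^{2}}{159} = - \frac{\left(-9\right) \left(-6\right)^{2}}{159} = - \frac{\left(-9\right) 36}{159} = \left(- \frac{1}{159}\right) \left(-324\right) = \frac{108}{53}$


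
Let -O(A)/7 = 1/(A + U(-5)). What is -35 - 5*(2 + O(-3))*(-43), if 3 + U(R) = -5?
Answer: 5850/11 ≈ 531.82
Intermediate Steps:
U(R) = -8 (U(R) = -3 - 5 = -8)
O(A) = -7/(-8 + A) (O(A) = -7/(A - 8) = -7/(-8 + A))
-35 - 5*(2 + O(-3))*(-43) = -35 - 5*(2 - 7/(-8 - 3))*(-43) = -35 - 5*(2 - 7/(-11))*(-43) = -35 - 5*(2 - 7*(-1/11))*(-43) = -35 - 5*(2 + 7/11)*(-43) = -35 - 5*29/11*(-43) = -35 - 145/11*(-43) = -35 + 6235/11 = 5850/11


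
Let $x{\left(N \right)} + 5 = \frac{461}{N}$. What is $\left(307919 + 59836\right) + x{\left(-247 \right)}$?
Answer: $\frac{90833789}{247} \approx 3.6775 \cdot 10^{5}$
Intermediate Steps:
$x{\left(N \right)} = -5 + \frac{461}{N}$
$\left(307919 + 59836\right) + x{\left(-247 \right)} = \left(307919 + 59836\right) - \left(5 - \frac{461}{-247}\right) = 367755 + \left(-5 + 461 \left(- \frac{1}{247}\right)\right) = 367755 - \frac{1696}{247} = \frac{90833789}{247}$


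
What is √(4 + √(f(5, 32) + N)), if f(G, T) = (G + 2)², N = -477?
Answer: √(4 + 2*I*√107) ≈ 3.5406 + 2.9216*I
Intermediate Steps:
f(G, T) = (2 + G)²
√(4 + √(f(5, 32) + N)) = √(4 + √((2 + 5)² - 477)) = √(4 + √(7² - 477)) = √(4 + √(49 - 477)) = √(4 + √(-428)) = √(4 + 2*I*√107)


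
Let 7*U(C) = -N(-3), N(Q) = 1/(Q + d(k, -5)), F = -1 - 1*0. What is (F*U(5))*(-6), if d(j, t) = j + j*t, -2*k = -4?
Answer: 6/77 ≈ 0.077922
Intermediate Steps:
F = -1 (F = -1 + 0 = -1)
k = 2 (k = -½*(-4) = 2)
N(Q) = 1/(-8 + Q) (N(Q) = 1/(Q + 2*(1 - 5)) = 1/(Q + 2*(-4)) = 1/(Q - 8) = 1/(-8 + Q))
U(C) = 1/77 (U(C) = (-1/(-8 - 3))/7 = (-1/(-11))/7 = (-1*(-1/11))/7 = (⅐)*(1/11) = 1/77)
(F*U(5))*(-6) = -1*1/77*(-6) = -1/77*(-6) = 6/77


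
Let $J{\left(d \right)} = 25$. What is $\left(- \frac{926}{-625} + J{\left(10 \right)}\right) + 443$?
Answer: $\frac{293426}{625} \approx 469.48$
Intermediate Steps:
$\left(- \frac{926}{-625} + J{\left(10 \right)}\right) + 443 = \left(- \frac{926}{-625} + 25\right) + 443 = \left(\left(-926\right) \left(- \frac{1}{625}\right) + 25\right) + 443 = \left(\frac{926}{625} + 25\right) + 443 = \frac{16551}{625} + 443 = \frac{293426}{625}$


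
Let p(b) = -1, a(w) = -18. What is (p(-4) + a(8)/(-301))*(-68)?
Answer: 19244/301 ≈ 63.934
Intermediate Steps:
(p(-4) + a(8)/(-301))*(-68) = (-1 - 18/(-301))*(-68) = (-1 - 18*(-1/301))*(-68) = (-1 + 18/301)*(-68) = -283/301*(-68) = 19244/301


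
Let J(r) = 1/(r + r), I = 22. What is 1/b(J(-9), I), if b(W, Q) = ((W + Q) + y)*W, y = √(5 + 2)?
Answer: -127980/153757 + 5832*√7/153757 ≈ -0.73200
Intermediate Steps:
y = √7 ≈ 2.6458
J(r) = 1/(2*r)
b(W, Q) = W*(Q + W + √7) (b(W, Q) = ((W + Q) + √7)*W = ((Q + W) + √7)*W = (Q + W + √7)*W = W*(Q + W + √7))
1/b(J(-9), I) = 1/(((½)/(-9))*(22 + (½)/(-9) + √7)) = 1/(((½)*(-⅑))*(22 + (½)*(-⅑) + √7)) = 1/(-(22 - 1/18 + √7)/18) = 1/(-(395/18 + √7)/18) = 1/(-395/324 - √7/18)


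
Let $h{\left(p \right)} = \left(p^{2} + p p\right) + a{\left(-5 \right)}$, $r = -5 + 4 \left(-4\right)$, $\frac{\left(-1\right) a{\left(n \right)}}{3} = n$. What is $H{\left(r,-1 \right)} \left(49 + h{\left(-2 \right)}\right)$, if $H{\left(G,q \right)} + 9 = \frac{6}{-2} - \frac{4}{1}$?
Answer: $-1152$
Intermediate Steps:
$a{\left(n \right)} = - 3 n$
$r = -21$ ($r = -5 - 16 = -21$)
$H{\left(G,q \right)} = -16$ ($H{\left(G,q \right)} = -9 + \left(\frac{6}{-2} - \frac{4}{1}\right) = -9 + \left(6 \left(- \frac{1}{2}\right) - 4\right) = -9 - 7 = -16$)
$h{\left(p \right)} = 15 + 2 p^{2}$ ($h{\left(p \right)} = \left(p^{2} + p p\right) - -15 = \left(p^{2} + p^{2}\right) + 15 = 2 p^{2} + 15 = 15 + 2 p^{2}$)
$H{\left(r,-1 \right)} \left(49 + h{\left(-2 \right)}\right) = - 16 \left(49 + \left(15 + 2 \left(-2\right)^{2}\right)\right) = - 16 \left(49 + \left(15 + 2 \cdot 4\right)\right) = - 16 \left(49 + \left(15 + 8\right)\right) = - 16 \left(49 + 23\right) = \left(-16\right) 72 = -1152$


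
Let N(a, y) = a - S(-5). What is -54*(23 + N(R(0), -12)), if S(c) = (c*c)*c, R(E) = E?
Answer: -7992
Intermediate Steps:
S(c) = c**3 (S(c) = c**2*c = c**3)
N(a, y) = 125 + a (N(a, y) = a - 1*(-5)**3 = a - 1*(-125) = a + 125 = 125 + a)
-54*(23 + N(R(0), -12)) = -54*(23 + (125 + 0)) = -54*(23 + 125) = -54*148 = -7992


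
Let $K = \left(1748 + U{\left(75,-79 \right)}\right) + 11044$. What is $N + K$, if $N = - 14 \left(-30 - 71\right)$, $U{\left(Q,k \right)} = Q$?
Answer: $14281$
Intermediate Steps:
$K = 12867$ ($K = \left(1748 + 75\right) + 11044 = 1823 + 11044 = 12867$)
$N = 1414$ ($N = \left(-14\right) \left(-101\right) = 1414$)
$N + K = 1414 + 12867 = 14281$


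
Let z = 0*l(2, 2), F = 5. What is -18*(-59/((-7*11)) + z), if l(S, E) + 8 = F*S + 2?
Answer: -1062/77 ≈ -13.792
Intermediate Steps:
l(S, E) = -6 + 5*S (l(S, E) = -8 + (5*S + 2) = -8 + (2 + 5*S) = -6 + 5*S)
z = 0 (z = 0*(-6 + 5*2) = 0*(-6 + 10) = 0*4 = 0)
-18*(-59/((-7*11)) + z) = -18*(-59/((-7*11)) + 0) = -18*(-59/(-77) + 0) = -18*(-59*(-1/77) + 0) = -18*(59/77 + 0) = -18*59/77 = -1062/77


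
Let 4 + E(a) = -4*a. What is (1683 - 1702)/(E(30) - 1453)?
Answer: 1/83 ≈ 0.012048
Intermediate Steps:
E(a) = -4 - 4*a
(1683 - 1702)/(E(30) - 1453) = (1683 - 1702)/((-4 - 4*30) - 1453) = -19/((-4 - 120) - 1453) = -19/(-124 - 1453) = -19/(-1577) = -19*(-1/1577) = 1/83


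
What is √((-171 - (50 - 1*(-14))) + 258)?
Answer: √23 ≈ 4.7958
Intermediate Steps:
√((-171 - (50 - 1*(-14))) + 258) = √((-171 - (50 + 14)) + 258) = √((-171 - 1*64) + 258) = √((-171 - 64) + 258) = √(-235 + 258) = √23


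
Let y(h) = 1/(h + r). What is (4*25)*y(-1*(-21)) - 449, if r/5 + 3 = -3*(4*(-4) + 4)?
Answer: -41707/93 ≈ -448.46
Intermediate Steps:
r = 165 (r = -15 + 5*(-3*(4*(-4) + 4)) = -15 + 5*(-3*(-16 + 4)) = -15 + 5*(-3*(-12)) = -15 + 5*36 = -15 + 180 = 165)
y(h) = 1/(165 + h) (y(h) = 1/(h + 165) = 1/(165 + h))
(4*25)*y(-1*(-21)) - 449 = (4*25)/(165 - 1*(-21)) - 449 = 100/(165 + 21) - 449 = 100/186 - 449 = 100*(1/186) - 449 = 50/93 - 449 = -41707/93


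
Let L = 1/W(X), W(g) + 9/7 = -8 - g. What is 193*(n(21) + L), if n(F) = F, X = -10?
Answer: 21616/5 ≈ 4323.2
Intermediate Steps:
W(g) = -65/7 - g (W(g) = -9/7 + (-8 - g) = -65/7 - g)
L = 7/5 (L = 1/(-65/7 - 1*(-10)) = 1/(-65/7 + 10) = 1/(5/7) = 7/5 ≈ 1.4000)
193*(n(21) + L) = 193*(21 + 7/5) = 193*(112/5) = 21616/5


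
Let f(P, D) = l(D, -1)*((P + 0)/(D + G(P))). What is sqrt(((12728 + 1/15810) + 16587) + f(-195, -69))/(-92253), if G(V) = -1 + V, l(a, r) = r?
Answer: -sqrt(20582327152995090)/77301556290 ≈ -0.0018559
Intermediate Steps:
f(P, D) = -P/(-1 + D + P) (f(P, D) = -(P + 0)/(D + (-1 + P)) = -P/(-1 + D + P))
sqrt(((12728 + 1/15810) + 16587) + f(-195, -69))/(-92253) = sqrt(((12728 + 1/15810) + 16587) - 1*(-195)/(-1 - 69 - 195))/(-92253) = sqrt(((12728 + 1/15810) + 16587) - 1*(-195)/(-265))*(-1/92253) = sqrt((201229681/15810 + 16587) - 1*(-195)*(-1/265))*(-1/92253) = sqrt(463470151/15810 - 39/53)*(-1/92253) = sqrt(24563301413/837930)*(-1/92253) = (sqrt(20582327152995090)/837930)*(-1/92253) = -sqrt(20582327152995090)/77301556290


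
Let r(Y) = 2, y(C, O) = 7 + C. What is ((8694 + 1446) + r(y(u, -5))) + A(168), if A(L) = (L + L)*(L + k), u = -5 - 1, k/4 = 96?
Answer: 195614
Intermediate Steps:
k = 384 (k = 4*96 = 384)
u = -6
A(L) = 2*L*(384 + L) (A(L) = (L + L)*(L + 384) = (2*L)*(384 + L) = 2*L*(384 + L))
((8694 + 1446) + r(y(u, -5))) + A(168) = ((8694 + 1446) + 2) + 2*168*(384 + 168) = (10140 + 2) + 2*168*552 = 10142 + 185472 = 195614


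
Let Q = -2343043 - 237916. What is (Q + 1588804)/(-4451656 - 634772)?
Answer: 992155/5086428 ≈ 0.19506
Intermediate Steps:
Q = -2580959
(Q + 1588804)/(-4451656 - 634772) = (-2580959 + 1588804)/(-4451656 - 634772) = -992155/(-5086428) = -992155*(-1/5086428) = 992155/5086428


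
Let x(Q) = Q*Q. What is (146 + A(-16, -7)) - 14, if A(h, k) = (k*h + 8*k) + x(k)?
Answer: 237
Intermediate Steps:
x(Q) = Q²
A(h, k) = k² + 8*k + h*k (A(h, k) = (k*h + 8*k) + k² = (h*k + 8*k) + k² = (8*k + h*k) + k² = k² + 8*k + h*k)
(146 + A(-16, -7)) - 14 = (146 - 7*(8 - 16 - 7)) - 14 = (146 - 7*(-15)) - 14 = (146 + 105) - 14 = 251 - 14 = 237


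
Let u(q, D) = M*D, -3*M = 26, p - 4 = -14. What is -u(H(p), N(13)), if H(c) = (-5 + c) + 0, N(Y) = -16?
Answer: -416/3 ≈ -138.67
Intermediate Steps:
p = -10 (p = 4 - 14 = -10)
M = -26/3 (M = -⅓*26 = -26/3 ≈ -8.6667)
H(c) = -5 + c
u(q, D) = -26*D/3
-u(H(p), N(13)) = -(-26)*(-16)/3 = -1*416/3 = -416/3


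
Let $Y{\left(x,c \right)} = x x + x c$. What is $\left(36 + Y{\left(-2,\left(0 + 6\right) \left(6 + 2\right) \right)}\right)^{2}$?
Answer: $3136$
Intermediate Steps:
$Y{\left(x,c \right)} = x^{2} + c x$
$\left(36 + Y{\left(-2,\left(0 + 6\right) \left(6 + 2\right) \right)}\right)^{2} = \left(36 - 2 \left(\left(0 + 6\right) \left(6 + 2\right) - 2\right)\right)^{2} = \left(36 - 2 \left(6 \cdot 8 - 2\right)\right)^{2} = \left(36 - 2 \left(48 - 2\right)\right)^{2} = \left(36 - 92\right)^{2} = \left(-56\right)^{2} = 3136$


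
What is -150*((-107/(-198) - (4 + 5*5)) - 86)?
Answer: 566575/33 ≈ 17169.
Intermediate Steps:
-150*((-107/(-198) - (4 + 5*5)) - 86) = -150*((-107*(-1/198) - (4 + 25)) - 86) = -150*((107/198 - 1*29) - 86) = -150*((107/198 - 29) - 86) = -150*(-5635/198 - 86) = -150*(-22663/198) = 566575/33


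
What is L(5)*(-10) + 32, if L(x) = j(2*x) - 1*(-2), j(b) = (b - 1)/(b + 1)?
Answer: 42/11 ≈ 3.8182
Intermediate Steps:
j(b) = (-1 + b)/(1 + b)
L(x) = 2 + (-1 + 2*x)/(1 + 2*x) (L(x) = (-1 + 2*x)/(1 + 2*x) - 1*(-2) = (-1 + 2*x)/(1 + 2*x) + 2 = 2 + (-1 + 2*x)/(1 + 2*x))
L(5)*(-10) + 32 = ((1 + 6*5)/(1 + 2*5))*(-10) + 32 = ((1 + 30)/(1 + 10))*(-10) + 32 = (31/11)*(-10) + 32 = -310/11 + 32 = 42/11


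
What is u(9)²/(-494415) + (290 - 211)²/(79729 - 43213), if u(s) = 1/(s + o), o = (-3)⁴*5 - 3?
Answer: 173743357540433/1016569851688980 ≈ 0.17091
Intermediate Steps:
o = 402 (o = 81*5 - 3 = 405 - 3 = 402)
u(s) = 1/(402 + s) (u(s) = 1/(s + 402) = 1/(402 + s))
u(9)²/(-494415) + (290 - 211)²/(79729 - 43213) = (1/(402 + 9))²/(-494415) + (290 - 211)²/(79729 - 43213) = (1/411)²*(-1/494415) + 79²/36516 = (1/411)²*(-1/494415) + 6241*(1/36516) = (1/168921)*(-1/494415) + 6241/36516 = -1/83517076215 + 6241/36516 = 173743357540433/1016569851688980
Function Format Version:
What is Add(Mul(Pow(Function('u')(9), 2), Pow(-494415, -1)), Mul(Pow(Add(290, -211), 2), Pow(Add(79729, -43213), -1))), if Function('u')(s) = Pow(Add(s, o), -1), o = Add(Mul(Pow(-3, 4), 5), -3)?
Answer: Rational(173743357540433, 1016569851688980) ≈ 0.17091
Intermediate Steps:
o = 402 (o = Add(Mul(81, 5), -3) = Add(405, -3) = 402)
Function('u')(s) = Pow(Add(402, s), -1) (Function('u')(s) = Pow(Add(s, 402), -1) = Pow(Add(402, s), -1))
Add(Mul(Pow(Function('u')(9), 2), Pow(-494415, -1)), Mul(Pow(Add(290, -211), 2), Pow(Add(79729, -43213), -1))) = Add(Mul(Pow(Pow(Add(402, 9), -1), 2), Pow(-494415, -1)), Mul(Pow(Add(290, -211), 2), Pow(Add(79729, -43213), -1))) = Add(Mul(Pow(Pow(411, -1), 2), Rational(-1, 494415)), Mul(Pow(79, 2), Pow(36516, -1))) = Add(Mul(Pow(Rational(1, 411), 2), Rational(-1, 494415)), Mul(6241, Rational(1, 36516))) = Add(Mul(Rational(1, 168921), Rational(-1, 494415)), Rational(6241, 36516)) = Add(Rational(-1, 83517076215), Rational(6241, 36516)) = Rational(173743357540433, 1016569851688980)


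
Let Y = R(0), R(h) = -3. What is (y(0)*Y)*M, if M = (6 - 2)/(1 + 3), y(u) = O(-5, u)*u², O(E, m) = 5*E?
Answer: 0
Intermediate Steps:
Y = -3
y(u) = -25*u² (y(u) = (5*(-5))*u² = -25*u²)
M = 1 (M = 4/4 = 4*(¼) = 1)
(y(0)*Y)*M = (-25*0²*(-3))*1 = (-25*0*(-3))*1 = (0*(-3))*1 = 0*1 = 0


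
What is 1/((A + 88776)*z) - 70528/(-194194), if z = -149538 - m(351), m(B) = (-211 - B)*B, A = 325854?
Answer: 7193784062441/19807589922120 ≈ 0.36318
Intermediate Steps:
m(B) = B*(-211 - B)
z = 47724 (z = -149538 - (-1)*351*(211 + 351) = -149538 - (-1)*351*562 = -149538 - 1*(-197262) = -149538 + 197262 = 47724)
1/((A + 88776)*z) - 70528/(-194194) = 1/((325854 + 88776)*47724) - 70528/(-194194) = (1/47724)/414630 - 70528*(-1/194194) = (1/414630)*(1/47724) + 35264/97097 = 1/19787802120 + 35264/97097 = 7193784062441/19807589922120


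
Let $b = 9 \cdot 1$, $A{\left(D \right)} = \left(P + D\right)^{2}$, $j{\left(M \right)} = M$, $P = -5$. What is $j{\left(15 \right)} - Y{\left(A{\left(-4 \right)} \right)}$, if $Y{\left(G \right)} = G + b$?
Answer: $-75$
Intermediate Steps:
$A{\left(D \right)} = \left(-5 + D\right)^{2}$
$b = 9$
$Y{\left(G \right)} = 9 + G$ ($Y{\left(G \right)} = G + 9 = 9 + G$)
$j{\left(15 \right)} - Y{\left(A{\left(-4 \right)} \right)} = 15 - \left(9 + \left(-5 - 4\right)^{2}\right) = 15 - \left(9 + \left(-9\right)^{2}\right) = 15 - \left(9 + 81\right) = 15 - 90 = -75$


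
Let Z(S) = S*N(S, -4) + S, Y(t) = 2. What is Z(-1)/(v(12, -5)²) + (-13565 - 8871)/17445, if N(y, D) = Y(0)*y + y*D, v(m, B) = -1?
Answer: -74771/17445 ≈ -4.2861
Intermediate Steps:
N(y, D) = 2*y + D*y (N(y, D) = 2*y + y*D = 2*y + D*y)
Z(S) = S - 2*S² (Z(S) = S*(S*(2 - 4)) + S = S*(S*(-2)) + S = S*(-2*S) + S = -2*S² + S = S - 2*S²)
Z(-1)/(v(12, -5)²) + (-13565 - 8871)/17445 = (-(1 - 2*(-1)))/((-1)²) + (-13565 - 8871)/17445 = -(1 + 2)/1 - 22436*1/17445 = -1*3*1 - 22436/17445 = -3*1 - 22436/17445 = -3 - 22436/17445 = -74771/17445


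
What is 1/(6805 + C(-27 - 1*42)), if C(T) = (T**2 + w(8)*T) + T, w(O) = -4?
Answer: 1/11773 ≈ 8.4940e-5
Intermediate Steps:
C(T) = T**2 - 3*T (C(T) = (T**2 - 4*T) + T = T**2 - 3*T)
1/(6805 + C(-27 - 1*42)) = 1/(6805 + (-27 - 1*42)*(-3 + (-27 - 1*42))) = 1/(6805 + (-27 - 42)*(-3 + (-27 - 42))) = 1/(6805 - 69*(-3 - 69)) = 1/(6805 - 69*(-72)) = 1/(6805 + 4968) = 1/11773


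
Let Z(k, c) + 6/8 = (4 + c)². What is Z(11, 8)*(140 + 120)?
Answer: 37245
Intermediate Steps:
Z(k, c) = -¾ + (4 + c)²
Z(11, 8)*(140 + 120) = (-¾ + (4 + 8)²)*(140 + 120) = (-¾ + 12²)*260 = (-¾ + 144)*260 = (573/4)*260 = 37245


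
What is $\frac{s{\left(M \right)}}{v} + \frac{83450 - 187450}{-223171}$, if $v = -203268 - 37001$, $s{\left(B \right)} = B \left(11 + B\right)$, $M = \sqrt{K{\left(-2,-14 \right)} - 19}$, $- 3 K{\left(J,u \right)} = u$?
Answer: $\frac{5767194181}{12374093769} - \frac{11 i \sqrt{129}}{720807} \approx 0.46607 - 0.00017333 i$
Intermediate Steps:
$K{\left(J,u \right)} = - \frac{u}{3}$
$M = \frac{i \sqrt{129}}{3}$ ($M = \sqrt{\left(- \frac{1}{3}\right) \left(-14\right) - 19} = \sqrt{\frac{14}{3} - 19} = \sqrt{- \frac{43}{3}} = \frac{i \sqrt{129}}{3} \approx 3.7859 i$)
$v = -240269$
$\frac{s{\left(M \right)}}{v} + \frac{83450 - 187450}{-223171} = \frac{\frac{i \sqrt{129}}{3} \left(11 + \frac{i \sqrt{129}}{3}\right)}{-240269} + \frac{83450 - 187450}{-223171} = \frac{i \sqrt{129} \left(11 + \frac{i \sqrt{129}}{3}\right)}{3} \left(- \frac{1}{240269}\right) - - \frac{8000}{17167} = - \frac{i \sqrt{129} \left(11 + \frac{i \sqrt{129}}{3}\right)}{720807} + \frac{8000}{17167} = \frac{8000}{17167} - \frac{i \sqrt{129} \left(11 + \frac{i \sqrt{129}}{3}\right)}{720807}$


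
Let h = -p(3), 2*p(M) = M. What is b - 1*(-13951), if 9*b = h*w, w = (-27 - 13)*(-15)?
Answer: 13851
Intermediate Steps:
p(M) = M/2
w = 600 (w = -40*(-15) = 600)
h = -3/2 ≈ -1.5000
b = -100 (b = (-3/2*600)/9 = (1/9)*(-900) = -100)
b - 1*(-13951) = -100 - 1*(-13951) = -100 + 13951 = 13851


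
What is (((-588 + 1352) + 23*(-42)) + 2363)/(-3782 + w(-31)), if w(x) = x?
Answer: -2161/3813 ≈ -0.56675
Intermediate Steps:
(((-588 + 1352) + 23*(-42)) + 2363)/(-3782 + w(-31)) = (((-588 + 1352) + 23*(-42)) + 2363)/(-3782 - 31) = ((764 - 966) + 2363)/(-3813) = (-202 + 2363)*(-1/3813) = 2161*(-1/3813) = -2161/3813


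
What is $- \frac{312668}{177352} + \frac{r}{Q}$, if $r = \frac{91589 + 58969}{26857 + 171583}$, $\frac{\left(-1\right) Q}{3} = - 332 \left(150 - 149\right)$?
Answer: $- \frac{1286894850123}{730269915760} \approx -1.7622$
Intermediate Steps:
$Q = 996$ ($Q = - 3 \left(- 332 \left(150 - 149\right)\right) = - 3 \left(\left(-332\right) 1\right) = \left(-3\right) \left(-332\right) = 996$)
$r = \frac{75279}{99220}$ ($r = \frac{150558}{198440} = 150558 \cdot \frac{1}{198440} = \frac{75279}{99220} \approx 0.75871$)
$- \frac{312668}{177352} + \frac{r}{Q} = - \frac{312668}{177352} + \frac{75279}{99220 \cdot 996} = \left(-312668\right) \frac{1}{177352} + \frac{75279}{99220} \cdot \frac{1}{996} = - \frac{78167}{44338} + \frac{25093}{32941040} = - \frac{1286894850123}{730269915760}$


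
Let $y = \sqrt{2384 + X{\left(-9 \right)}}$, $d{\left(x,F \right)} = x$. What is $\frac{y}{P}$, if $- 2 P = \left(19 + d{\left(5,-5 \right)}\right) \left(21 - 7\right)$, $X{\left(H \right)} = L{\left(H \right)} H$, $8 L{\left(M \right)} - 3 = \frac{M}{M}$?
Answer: $- \frac{\sqrt{9518}}{336} \approx -0.29036$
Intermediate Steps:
$L{\left(M \right)} = \frac{1}{2}$ ($L{\left(M \right)} = \frac{3}{8} + \frac{M \frac{1}{M}}{8} = \frac{3}{8} + \frac{1}{8} \cdot 1 = \frac{3}{8} + \frac{1}{8} = \frac{1}{2}$)
$X{\left(H \right)} = \frac{H}{2}$
$y = \frac{\sqrt{9518}}{2}$ ($y = \sqrt{2384 + \frac{1}{2} \left(-9\right)} = \sqrt{2384 - \frac{9}{2}} = \sqrt{\frac{4759}{2}} = \frac{\sqrt{9518}}{2} \approx 48.78$)
$P = -168$ ($P = - \frac{\left(19 + 5\right) \left(21 - 7\right)}{2} = - \frac{24 \left(21 - 7\right)}{2} = - \frac{24 \cdot 14}{2} = \left(- \frac{1}{2}\right) 336 = -168$)
$\frac{y}{P} = \frac{\frac{1}{2} \sqrt{9518}}{-168} = \frac{\sqrt{9518}}{2} \left(- \frac{1}{168}\right) = - \frac{\sqrt{9518}}{336}$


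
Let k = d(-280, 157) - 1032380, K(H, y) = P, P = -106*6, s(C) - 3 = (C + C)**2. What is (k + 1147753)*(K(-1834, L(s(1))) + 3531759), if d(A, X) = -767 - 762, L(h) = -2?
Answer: 401997166812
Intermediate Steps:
s(C) = 3 + 4*C**2 (s(C) = 3 + (C + C)**2 = 3 + (2*C)**2 = 3 + 4*C**2)
d(A, X) = -1529
P = -636
K(H, y) = -636
k = -1033909 (k = -1529 - 1032380 = -1033909)
(k + 1147753)*(K(-1834, L(s(1))) + 3531759) = (-1033909 + 1147753)*(-636 + 3531759) = 113844*3531123 = 401997166812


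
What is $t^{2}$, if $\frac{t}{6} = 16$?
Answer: $9216$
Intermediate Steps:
$t = 96$ ($t = 6 \cdot 16 = 96$)
$t^{2} = 96^{2} = 9216$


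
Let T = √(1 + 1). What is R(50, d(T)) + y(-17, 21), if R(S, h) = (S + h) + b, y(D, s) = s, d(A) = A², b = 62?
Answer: 135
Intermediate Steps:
T = √2 ≈ 1.4142
R(S, h) = 62 + S + h (R(S, h) = (S + h) + 62 = 62 + S + h)
R(50, d(T)) + y(-17, 21) = (62 + 50 + (√2)²) + 21 = (62 + 50 + 2) + 21 = 114 + 21 = 135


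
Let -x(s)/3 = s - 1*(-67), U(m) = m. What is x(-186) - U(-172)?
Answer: 529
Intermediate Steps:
x(s) = -201 - 3*s (x(s) = -3*(s - 1*(-67)) = -3*(s + 67) = -3*(67 + s) = -201 - 3*s)
x(-186) - U(-172) = (-201 - 3*(-186)) - 1*(-172) = (-201 + 558) + 172 = 357 + 172 = 529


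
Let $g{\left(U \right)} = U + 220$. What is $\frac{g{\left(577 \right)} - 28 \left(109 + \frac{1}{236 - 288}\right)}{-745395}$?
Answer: $\frac{29308}{9690135} \approx 0.0030245$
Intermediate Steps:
$g{\left(U \right)} = 220 + U$
$\frac{g{\left(577 \right)} - 28 \left(109 + \frac{1}{236 - 288}\right)}{-745395} = \frac{\left(220 + 577\right) - 28 \left(109 + \frac{1}{236 - 288}\right)}{-745395} = \left(797 - 28 \left(109 + \frac{1}{-52}\right)\right) \left(- \frac{1}{745395}\right) = \left(797 - 28 \left(109 - \frac{1}{52}\right)\right) \left(- \frac{1}{745395}\right) = \left(797 - \frac{39669}{13}\right) \left(- \frac{1}{745395}\right) = \left(- \frac{29308}{13}\right) \left(- \frac{1}{745395}\right) = \frac{29308}{9690135}$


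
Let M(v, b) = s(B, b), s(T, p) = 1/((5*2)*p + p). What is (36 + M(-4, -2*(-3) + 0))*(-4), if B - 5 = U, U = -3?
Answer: -4754/33 ≈ -144.06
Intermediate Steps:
B = 2 (B = 5 - 3 = 2)
s(T, p) = 1/(11*p) (s(T, p) = 1/(10*p + p) = 1/(11*p))
M(v, b) = 1/(11*b)
(36 + M(-4, -2*(-3) + 0))*(-4) = (36 + 1/(11*(-2*(-3) + 0)))*(-4) = (36 + 1/(11*(6 + 0)))*(-4) = (36 + (1/11)/6)*(-4) = (36 + (1/11)*(⅙))*(-4) = (36 + 1/66)*(-4) = (2377/66)*(-4) = -4754/33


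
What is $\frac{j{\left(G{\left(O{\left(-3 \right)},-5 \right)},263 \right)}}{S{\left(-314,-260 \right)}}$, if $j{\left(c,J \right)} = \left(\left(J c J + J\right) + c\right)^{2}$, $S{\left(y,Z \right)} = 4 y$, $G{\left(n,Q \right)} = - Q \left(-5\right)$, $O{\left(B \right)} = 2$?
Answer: $- \frac{2989396046169}{1256} \approx -2.3801 \cdot 10^{9}$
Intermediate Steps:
$G{\left(n,Q \right)} = 5 Q$
$j{\left(c,J \right)} = \left(J + c + c J^{2}\right)^{2}$ ($j{\left(c,J \right)} = \left(\left(c J^{2} + J\right) + c\right)^{2} = \left(\left(J + c J^{2}\right) + c\right)^{2} = \left(J + c + c J^{2}\right)^{2}$)
$\frac{j{\left(G{\left(O{\left(-3 \right)},-5 \right)},263 \right)}}{S{\left(-314,-260 \right)}} = \frac{\left(263 + 5 \left(-5\right) + 5 \left(-5\right) 263^{2}\right)^{2}}{4 \left(-314\right)} = \frac{\left(263 - 25 - 1729225\right)^{2}}{-1256} = \left(263 - 25 - 1729225\right)^{2} \left(- \frac{1}{1256}\right) = \left(-1728987\right)^{2} \left(- \frac{1}{1256}\right) = 2989396046169 \left(- \frac{1}{1256}\right) = - \frac{2989396046169}{1256}$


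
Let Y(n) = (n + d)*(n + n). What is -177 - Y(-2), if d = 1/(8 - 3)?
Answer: -921/5 ≈ -184.20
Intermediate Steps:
d = 1/5 ≈ 0.20000
Y(n) = 2*n*(1/5 + n) (Y(n) = (n + 1/5)*(n + n) = (1/5 + n)*(2*n) = 2*n*(1/5 + n))
-177 - Y(-2) = -177 - 2*(-2)*(1 + 5*(-2))/5 = -177 - 2*(-2)*(1 - 10)/5 = -177 - 2*(-2)*(-9)/5 = -177 - 1*36/5 = -177 - 36/5 = -921/5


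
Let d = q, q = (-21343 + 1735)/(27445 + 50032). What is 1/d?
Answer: -77477/19608 ≈ -3.9513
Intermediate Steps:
q = -19608/77477 ≈ -0.25308
d = -19608/77477 ≈ -0.25308
1/d = 1/(-19608/77477) = -77477/19608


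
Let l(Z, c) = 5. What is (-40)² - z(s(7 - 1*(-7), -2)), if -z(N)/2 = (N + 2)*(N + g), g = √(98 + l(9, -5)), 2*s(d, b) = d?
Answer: 1726 + 18*√103 ≈ 1908.7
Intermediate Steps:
s(d, b) = d/2
g = √103 (g = √(98 + 5) = √103 ≈ 10.149)
z(N) = -2*(2 + N)*(N + √103) (z(N) = -2*(N + 2)*(N + √103) = -2*(2 + N)*(N + √103))
(-40)² - z(s(7 - 1*(-7), -2)) = (-40)² - (-2*(7 - 1*(-7)) - 4*√103 - 2*(7 - 1*(-7))²/4 - 2*(7 - 1*(-7))/2*√103) = 1600 - (-2*(7 + 7) - 4*√103 - 2*(7 + 7)²/4 - 2*(7 + 7)/2*√103) = 1600 - (-2*14 - 4*√103 - 2*((½)*14)² - 2*(½)*14*√103) = 1600 - (-4*7 - 4*√103 - 2*7² - 2*7*√103) = 1600 - (-28 - 4*√103 - 2*49 - 14*√103) = 1600 - (-28 - 4*√103 - 98 - 14*√103) = 1600 - (-126 - 18*√103) = 1600 + (126 + 18*√103) = 1726 + 18*√103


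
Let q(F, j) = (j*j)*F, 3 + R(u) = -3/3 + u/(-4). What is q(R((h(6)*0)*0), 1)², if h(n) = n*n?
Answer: 16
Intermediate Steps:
h(n) = n²
R(u) = -4 - u/4 (R(u) = -3 + (-3/3 + u/(-4)) = -3 + (-3*⅓ + u*(-¼)) = -3 + (-1 - u/4) = -4 - u/4)
q(F, j) = F*j² (q(F, j) = j²*F = F*j²)
q(R((h(6)*0)*0), 1)² = ((-4 - 6²*0*0/4)*1²)² = ((-4 - 36*0*0/4)*1)² = ((-4 - 0*0)*1)² = ((-4 - ¼*0)*1)² = ((-4 + 0)*1)² = (-4*1)² = (-4)² = 16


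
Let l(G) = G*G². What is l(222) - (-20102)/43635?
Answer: 477412649582/43635 ≈ 1.0941e+7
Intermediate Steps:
l(G) = G³
l(222) - (-20102)/43635 = 222³ - (-20102)/43635 = 10941048 - (-20102)/43635 = 10941048 - 1*(-20102/43635) = 10941048 + 20102/43635 = 477412649582/43635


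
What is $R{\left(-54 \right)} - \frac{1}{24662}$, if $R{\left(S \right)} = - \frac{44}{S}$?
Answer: $\frac{542537}{665874} \approx 0.81477$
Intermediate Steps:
$R{\left(-54 \right)} - \frac{1}{24662} = - \frac{44}{-54} - \frac{1}{24662} = \left(-44\right) \left(- \frac{1}{54}\right) - \frac{1}{24662} = \frac{22}{27} - \frac{1}{24662} = \frac{542537}{665874}$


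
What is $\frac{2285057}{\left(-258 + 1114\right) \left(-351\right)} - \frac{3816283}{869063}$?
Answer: $- \frac{240960278203}{20085784056} \approx -11.997$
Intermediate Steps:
$\frac{2285057}{\left(-258 + 1114\right) \left(-351\right)} - \frac{3816283}{869063} = \frac{2285057}{856 \left(-351\right)} - \frac{3816283}{869063} = \frac{2285057}{-300456} - \frac{3816283}{869063} = 2285057 \left(- \frac{1}{300456}\right) - \frac{3816283}{869063} = - \frac{2285057}{300456} - \frac{3816283}{869063} = - \frac{240960278203}{20085784056}$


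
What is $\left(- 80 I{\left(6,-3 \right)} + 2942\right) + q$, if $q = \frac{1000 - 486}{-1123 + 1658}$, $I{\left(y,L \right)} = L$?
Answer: $\frac{1702884}{535} \approx 3183.0$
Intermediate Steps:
$q = \frac{514}{535} \approx 0.96075$
$\left(- 80 I{\left(6,-3 \right)} + 2942\right) + q = \left(\left(-80\right) \left(-3\right) + 2942\right) + \frac{514}{535} = \left(240 + 2942\right) + \frac{514}{535} = 3182 + \frac{514}{535} = \frac{1702884}{535}$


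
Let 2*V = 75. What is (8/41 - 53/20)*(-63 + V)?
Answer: 102663/1640 ≈ 62.599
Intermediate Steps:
V = 75/2 (V = (1/2)*75 = 75/2 ≈ 37.500)
(8/41 - 53/20)*(-63 + V) = (8/41 - 53/20)*(-63 + 75/2) = (8*(1/41) - 53*1/20)*(-51/2) = (8/41 - 53/20)*(-51/2) = -2013/820*(-51/2) = 102663/1640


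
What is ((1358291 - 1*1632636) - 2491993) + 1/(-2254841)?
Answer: -6237652342259/2254841 ≈ -2.7663e+6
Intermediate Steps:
((1358291 - 1*1632636) - 2491993) + 1/(-2254841) = ((1358291 - 1632636) - 2491993) - 1/2254841 = (-274345 - 2491993) - 1/2254841 = -2766338 - 1/2254841 = -6237652342259/2254841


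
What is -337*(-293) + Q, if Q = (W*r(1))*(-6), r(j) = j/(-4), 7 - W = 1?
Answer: 98750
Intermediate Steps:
W = 6 (W = 7 - 1*1 = 7 - 1 = 6)
r(j) = -j/4 (r(j) = j*(-¼) = -j/4)
Q = 9 (Q = (6*(-¼*1))*(-6) = (6*(-¼))*(-6) = -3/2*(-6) = 9)
-337*(-293) + Q = -337*(-293) + 9 = 98741 + 9 = 98750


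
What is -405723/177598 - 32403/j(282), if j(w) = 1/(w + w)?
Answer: -3245655714339/177598 ≈ -1.8275e+7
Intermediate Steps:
j(w) = 1/(2*w)
-405723/177598 - 32403/j(282) = -405723/177598 - 32403/((½)/282) = -405723*1/177598 - 32403/((½)*(1/282)) = -405723/177598 - 32403/1/564 = -405723/177598 - 32403*564 = -405723/177598 - 18275292 = -3245655714339/177598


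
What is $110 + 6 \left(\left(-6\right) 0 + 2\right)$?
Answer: $122$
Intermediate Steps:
$110 + 6 \left(\left(-6\right) 0 + 2\right) = 110 + 6 \left(0 + 2\right) = 110 + 6 \cdot 2 = 110 + 12 = 122$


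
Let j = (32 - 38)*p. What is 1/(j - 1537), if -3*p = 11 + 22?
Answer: -1/1471 ≈ -0.00067981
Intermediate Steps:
p = -11 (p = -(11 + 22)/3 = -⅓*33 = -11)
j = 66 (j = (32 - 38)*(-11) = -6*(-11) = 66)
1/(j - 1537) = 1/(66 - 1537) = 1/(-1471) = -1/1471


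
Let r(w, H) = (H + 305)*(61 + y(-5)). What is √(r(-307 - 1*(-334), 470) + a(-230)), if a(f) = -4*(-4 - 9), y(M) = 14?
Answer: √58177 ≈ 241.20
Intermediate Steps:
a(f) = 52 (a(f) = -4*(-13) = 52)
r(w, H) = 22875 + 75*H (r(w, H) = (H + 305)*(61 + 14) = (305 + H)*75 = 22875 + 75*H)
√(r(-307 - 1*(-334), 470) + a(-230)) = √((22875 + 75*470) + 52) = √((22875 + 35250) + 52) = √(58125 + 52) = √58177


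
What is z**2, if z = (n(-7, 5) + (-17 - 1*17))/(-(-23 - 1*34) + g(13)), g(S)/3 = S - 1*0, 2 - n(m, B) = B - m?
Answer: 121/576 ≈ 0.21007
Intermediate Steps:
n(m, B) = 2 + m - B (n(m, B) = 2 - (B - m) = 2 + (m - B) = 2 + m - B)
g(S) = 3*S (g(S) = 3*(S - 1*0) = 3*(S + 0) = 3*S)
z = -11/24 (z = ((2 - 7 - 1*5) + (-17 - 1*17))/(-(-23 - 1*34) + 3*13) = ((2 - 7 - 5) + (-17 - 17))/(-(-23 - 34) + 39) = (-10 - 34)/(-1*(-57) + 39) = -44/(57 + 39) = -44/96 = -44*1/96 = -11/24 ≈ -0.45833)
z**2 = (-11/24)**2 = 121/576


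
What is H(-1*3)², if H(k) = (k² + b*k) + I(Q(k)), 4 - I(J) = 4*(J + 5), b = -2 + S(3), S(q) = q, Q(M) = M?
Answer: 4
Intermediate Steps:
b = 1 (b = -2 + 3 = 1)
I(J) = -16 - 4*J (I(J) = 4 - 4*(J + 5) = 4 - 4*(5 + J) = 4 - (20 + 4*J) = 4 + (-20 - 4*J) = -16 - 4*J)
H(k) = -16 + k² - 3*k (H(k) = (k² + 1*k) + (-16 - 4*k) = (k² + k) + (-16 - 4*k) = (k + k²) + (-16 - 4*k) = -16 + k² - 3*k)
H(-1*3)² = (-16 + (-1*3)² - (-3)*3)² = (-16 + (-3)² - 3*(-3))² = (-16 + 9 + 9)² = 2² = 4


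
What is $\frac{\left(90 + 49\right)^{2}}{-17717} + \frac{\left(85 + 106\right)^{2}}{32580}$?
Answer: $\frac{16855697}{577219860} \approx 0.029202$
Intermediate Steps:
$\frac{\left(90 + 49\right)^{2}}{-17717} + \frac{\left(85 + 106\right)^{2}}{32580} = 139^{2} \left(- \frac{1}{17717}\right) + 191^{2} \cdot \frac{1}{32580} = 19321 \left(- \frac{1}{17717}\right) + 36481 \cdot \frac{1}{32580} = - \frac{19321}{17717} + \frac{36481}{32580} = \frac{16855697}{577219860}$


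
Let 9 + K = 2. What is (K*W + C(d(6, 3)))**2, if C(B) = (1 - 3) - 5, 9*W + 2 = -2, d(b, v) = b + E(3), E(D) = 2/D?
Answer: 1225/81 ≈ 15.123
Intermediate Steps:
d(b, v) = 2/3 + b (d(b, v) = b + 2/3 = 2/3 + b)
W = -4/9 (W = -2/9 + (1/9)*(-2) = -2/9 - 2/9 = -4/9 ≈ -0.44444)
C(B) = -7 (C(B) = -2 - 5 = -7)
K = -7 (K = -9 + 2 = -7)
(K*W + C(d(6, 3)))**2 = (-7*(-4/9) - 7)**2 = (28/9 - 7)**2 = (-35/9)**2 = 1225/81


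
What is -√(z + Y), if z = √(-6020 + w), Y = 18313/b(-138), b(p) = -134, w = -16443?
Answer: -√(-2453942 + 17956*I*√22463)/134 ≈ -5.7518 - 13.029*I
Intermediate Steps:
Y = -18313/134 (Y = 18313/(-134) = 18313*(-1/134) = -18313/134 ≈ -136.66)
z = I*√22463 (z = √(-6020 - 16443) = √(-22463) = I*√22463 ≈ 149.88*I)
-√(z + Y) = -√(I*√22463 - 18313/134) = -√(-18313/134 + I*√22463)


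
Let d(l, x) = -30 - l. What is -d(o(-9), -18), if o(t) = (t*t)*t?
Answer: -699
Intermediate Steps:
o(t) = t³ (o(t) = t²*t = t³)
-d(o(-9), -18) = -(-30 - 1*(-9)³) = -(-30 - 1*(-729)) = -(-30 + 729) = -1*699 = -699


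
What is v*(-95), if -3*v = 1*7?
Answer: 665/3 ≈ 221.67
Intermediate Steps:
v = -7/3 ≈ -2.3333
v*(-95) = -7/3*(-95) = 665/3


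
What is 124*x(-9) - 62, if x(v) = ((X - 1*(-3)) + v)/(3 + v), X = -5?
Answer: 496/3 ≈ 165.33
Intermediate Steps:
x(v) = (-2 + v)/(3 + v) (x(v) = ((-5 - 1*(-3)) + v)/(3 + v) = ((-5 + 3) + v)/(3 + v) = (-2 + v)/(3 + v))
124*x(-9) - 62 = 124*((-2 - 9)/(3 - 9)) - 62 = 124*(-11/(-6)) - 62 = 124*(-1/6*(-11)) - 62 = 124*(11/6) - 62 = 682/3 - 62 = 496/3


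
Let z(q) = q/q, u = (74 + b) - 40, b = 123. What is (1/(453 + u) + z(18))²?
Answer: 373321/372100 ≈ 1.0033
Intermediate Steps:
u = 157 (u = (74 + 123) - 40 = 197 - 40 = 157)
z(q) = 1
(1/(453 + u) + z(18))² = (1/(453 + 157) + 1)² = (1/610 + 1)² = (611/610)² = 373321/372100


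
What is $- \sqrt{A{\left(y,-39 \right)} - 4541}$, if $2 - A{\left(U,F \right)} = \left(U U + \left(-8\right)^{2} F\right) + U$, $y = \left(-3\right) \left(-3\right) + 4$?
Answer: $- 5 i \sqrt{89} \approx - 47.17 i$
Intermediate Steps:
$y = 13$ ($y = 9 + 4 = 13$)
$A{\left(U,F \right)} = 2 - U - U^{2} - 64 F$ ($A{\left(U,F \right)} = 2 - \left(\left(U U + \left(-8\right)^{2} F\right) + U\right) = 2 - \left(\left(U^{2} + 64 F\right) + U\right) = 2 - \left(U + U^{2} + 64 F\right) = 2 - U - U^{2} - 64 F$)
$- \sqrt{A{\left(y,-39 \right)} - 4541} = - \sqrt{\left(2 - 13 - 13^{2} - -2496\right) - 4541} = - \sqrt{\left(2 - 13 - 169 + 2496\right) - 4541} = - \sqrt{2316 - 4541} = - \sqrt{-2225} = - 5 i \sqrt{89}$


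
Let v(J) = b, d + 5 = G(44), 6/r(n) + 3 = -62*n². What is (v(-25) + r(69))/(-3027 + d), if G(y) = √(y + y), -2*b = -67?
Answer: -832847573/75378244810 - 2197487*√22/301512979240 ≈ -0.011083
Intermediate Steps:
b = 67/2 (b = -½*(-67) = 67/2 ≈ 33.500)
G(y) = √2*√y (G(y) = √(2*y) = √2*√y)
r(n) = 6/(-3 - 62*n²)
d = -5 + 2*√22 (d = -5 + √2*√44 = -5 + √2*(2*√11) = -5 + 2*√22 ≈ 4.3808)
v(J) = 67/2
(v(-25) + r(69))/(-3027 + d) = (67/2 - 6/(3 + 62*69²))/(-3027 + (-5 + 2*√22)) = (67/2 - 6/(3 + 62*4761))/(-3032 + 2*√22) = (67/2 - 6/(3 + 295182))/(-3032 + 2*√22) = (67/2 - 6/295185)/(-3032 + 2*√22) = (67/2 - 6*1/295185)/(-3032 + 2*√22) = (67/2 - 2/98395)/(-3032 + 2*√22) = 6592461/(196790*(-3032 + 2*√22))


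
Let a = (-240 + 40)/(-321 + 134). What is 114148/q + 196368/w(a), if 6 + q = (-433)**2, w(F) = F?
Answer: 860568946966/4687075 ≈ 1.8360e+5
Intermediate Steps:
a = 200/187 (a = -200/(-187) = -200*(-1/187) = 200/187 ≈ 1.0695)
q = 187483 (q = -6 + (-433)**2 = -6 + 187489 = 187483)
114148/q + 196368/w(a) = 114148/187483 + 196368/(200/187) = 114148*(1/187483) + 196368*(187/200) = 114148/187483 + 4590102/25 = 860568946966/4687075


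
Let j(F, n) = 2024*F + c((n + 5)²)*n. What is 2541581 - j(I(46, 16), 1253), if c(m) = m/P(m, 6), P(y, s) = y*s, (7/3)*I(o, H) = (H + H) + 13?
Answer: 105098191/42 ≈ 2.5023e+6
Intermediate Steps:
I(o, H) = 39/7 + 6*H/7 (I(o, H) = 3*((H + H) + 13)/7 = 3*(2*H + 13)/7 = 3*(13 + 2*H)/7 = 39/7 + 6*H/7)
P(y, s) = s*y
c(m) = ⅙ (c(m) = m/((6*m)) = m*(1/(6*m)) = ⅙)
j(F, n) = 2024*F + n/6
2541581 - j(I(46, 16), 1253) = 2541581 - (2024*(39/7 + (6/7)*16) + (⅙)*1253) = 2541581 - (2024*(39/7 + 96/7) + 1253/6) = 2541581 - (2024*(135/7) + 1253/6) = 2541581 - (273240/7 + 1253/6) = 2541581 - 1*1648211/42 = 2541581 - 1648211/42 = 105098191/42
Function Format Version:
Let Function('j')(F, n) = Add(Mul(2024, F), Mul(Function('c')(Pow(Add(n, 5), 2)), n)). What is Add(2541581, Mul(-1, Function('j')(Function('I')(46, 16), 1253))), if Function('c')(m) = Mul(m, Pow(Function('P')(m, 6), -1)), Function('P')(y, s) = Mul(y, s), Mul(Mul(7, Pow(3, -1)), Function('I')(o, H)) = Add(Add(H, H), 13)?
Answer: Rational(105098191, 42) ≈ 2.5023e+6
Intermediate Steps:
Function('I')(o, H) = Add(Rational(39, 7), Mul(Rational(6, 7), H)) (Function('I')(o, H) = Mul(Rational(3, 7), Add(Add(H, H), 13)) = Mul(Rational(3, 7), Add(Mul(2, H), 13)) = Mul(Rational(3, 7), Add(13, Mul(2, H))) = Add(Rational(39, 7), Mul(Rational(6, 7), H)))
Function('P')(y, s) = Mul(s, y)
Function('c')(m) = Rational(1, 6) (Function('c')(m) = Mul(m, Pow(Mul(6, m), -1)) = Mul(m, Mul(Rational(1, 6), Pow(m, -1))) = Rational(1, 6))
Function('j')(F, n) = Add(Mul(2024, F), Mul(Rational(1, 6), n))
Add(2541581, Mul(-1, Function('j')(Function('I')(46, 16), 1253))) = Add(2541581, Mul(-1, Add(Mul(2024, Add(Rational(39, 7), Mul(Rational(6, 7), 16))), Mul(Rational(1, 6), 1253)))) = Add(2541581, Mul(-1, Add(Mul(2024, Add(Rational(39, 7), Rational(96, 7))), Rational(1253, 6)))) = Add(2541581, Mul(-1, Add(Mul(2024, Rational(135, 7)), Rational(1253, 6)))) = Add(2541581, Mul(-1, Add(Rational(273240, 7), Rational(1253, 6)))) = Add(2541581, Mul(-1, Rational(1648211, 42))) = Add(2541581, Rational(-1648211, 42)) = Rational(105098191, 42)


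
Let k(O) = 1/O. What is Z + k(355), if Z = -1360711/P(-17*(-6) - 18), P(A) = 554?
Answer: -483051851/196670 ≈ -2456.2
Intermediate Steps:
Z = -1360711/554 ≈ -2456.2
Z + k(355) = -1360711/554 + 1/355 = -483051851/196670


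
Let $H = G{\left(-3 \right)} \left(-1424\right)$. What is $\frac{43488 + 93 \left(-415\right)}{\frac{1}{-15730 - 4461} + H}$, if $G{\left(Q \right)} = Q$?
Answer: $\frac{98794563}{86255951} \approx 1.1454$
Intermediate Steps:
$H = 4272$ ($H = \left(-3\right) \left(-1424\right) = 4272$)
$\frac{43488 + 93 \left(-415\right)}{\frac{1}{-15730 - 4461} + H} = \frac{43488 + 93 \left(-415\right)}{\frac{1}{-15730 - 4461} + 4272} = \frac{43488 - 38595}{\frac{1}{-20191} + 4272} = \frac{4893}{- \frac{1}{20191} + 4272} = \frac{4893}{\frac{86255951}{20191}} = 4893 \cdot \frac{20191}{86255951} = \frac{98794563}{86255951}$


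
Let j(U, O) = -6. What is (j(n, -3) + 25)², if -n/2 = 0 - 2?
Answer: 361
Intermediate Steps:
n = 4 (n = -2*(0 - 2) = -2*(-2) = 4)
(j(n, -3) + 25)² = (-6 + 25)² = 19² = 361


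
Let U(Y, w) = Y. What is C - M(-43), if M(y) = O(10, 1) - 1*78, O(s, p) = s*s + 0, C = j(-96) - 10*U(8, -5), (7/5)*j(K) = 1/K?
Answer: -68549/672 ≈ -102.01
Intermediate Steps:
j(K) = 5/(7*K)
C = -53765/672 (C = (5/7)/(-96) - 10*8 = (5/7)*(-1/96) - 1*80 = -5/672 - 80 = -53765/672 ≈ -80.007)
O(s, p) = s² (O(s, p) = s² + 0 = s²)
M(y) = 22 (M(y) = 10² - 1*78 = 100 - 78 = 22)
C - M(-43) = -53765/672 - 1*22 = -53765/672 - 22 = -68549/672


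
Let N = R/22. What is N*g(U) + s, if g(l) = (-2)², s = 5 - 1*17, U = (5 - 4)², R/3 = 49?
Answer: 162/11 ≈ 14.727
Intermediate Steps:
R = 147 (R = 3*49 = 147)
U = 1 (U = 1² = 1)
s = -12 (s = 5 - 17 = -12)
g(l) = 4
N = 147/22 ≈ 6.6818
N*g(U) + s = (147/22)*4 - 12 = 294/11 - 12 = 162/11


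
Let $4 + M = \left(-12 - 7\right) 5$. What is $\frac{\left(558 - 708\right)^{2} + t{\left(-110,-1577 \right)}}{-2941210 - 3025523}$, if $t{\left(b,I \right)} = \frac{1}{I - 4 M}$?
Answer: $- \frac{27883}{7394241} \approx -0.0037709$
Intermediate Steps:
$M = -99$ ($M = -4 + \left(-12 - 7\right) 5 = -4 - 95 = -99$)
$t{\left(b,I \right)} = \frac{1}{396 + I}$ ($t{\left(b,I \right)} = \frac{1}{I - -396} = \frac{1}{I + 396} = \frac{1}{396 + I}$)
$\frac{\left(558 - 708\right)^{2} + t{\left(-110,-1577 \right)}}{-2941210 - 3025523} = \frac{\left(558 - 708\right)^{2} + \frac{1}{396 - 1577}}{-2941210 - 3025523} = \frac{\left(-150\right)^{2} + \frac{1}{-1181}}{-5966733} = \left(22500 - \frac{1}{1181}\right) \left(- \frac{1}{5966733}\right) = \frac{26572499}{1181} \left(- \frac{1}{5966733}\right) = - \frac{27883}{7394241}$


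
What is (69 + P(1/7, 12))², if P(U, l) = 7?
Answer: 5776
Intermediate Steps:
(69 + P(1/7, 12))² = (69 + 7)² = 76² = 5776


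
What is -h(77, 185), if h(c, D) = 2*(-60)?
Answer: 120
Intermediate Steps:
h(c, D) = -120
-h(77, 185) = -1*(-120) = 120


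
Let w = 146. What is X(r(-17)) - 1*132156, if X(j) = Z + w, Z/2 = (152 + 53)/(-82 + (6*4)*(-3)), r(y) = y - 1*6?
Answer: -10164975/77 ≈ -1.3201e+5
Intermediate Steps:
r(y) = -6 + y (r(y) = y - 6 = -6 + y)
Z = -205/77 (Z = 2*((152 + 53)/(-82 + (6*4)*(-3))) = 2*(205/(-82 + 24*(-3))) = 2*(205/(-82 - 72)) = 2*(205/(-154)) = 2*(205*(-1/154)) = 2*(-205/154) = -205/77 ≈ -2.6623)
X(j) = 11037/77 (X(j) = -205/77 + 146 = 11037/77)
X(r(-17)) - 1*132156 = 11037/77 - 1*132156 = 11037/77 - 132156 = -10164975/77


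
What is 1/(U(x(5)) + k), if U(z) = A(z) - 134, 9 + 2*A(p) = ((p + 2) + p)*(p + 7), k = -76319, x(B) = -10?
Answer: -2/152861 ≈ -1.3084e-5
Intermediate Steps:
A(p) = -9/2 + (2 + 2*p)*(7 + p)/2 (A(p) = -9/2 + (((p + 2) + p)*(p + 7))/2 = -9/2 + (((2 + p) + p)*(7 + p))/2 = -9/2 + ((2 + 2*p)*(7 + p))/2 = -9/2 + (2 + 2*p)*(7 + p)/2)
U(z) = -263/2 + z² + 8*z (U(z) = (5/2 + z² + 8*z) - 134 = -263/2 + z² + 8*z)
1/(U(x(5)) + k) = 1/((-263/2 + (-10)² + 8*(-10)) - 76319) = 1/((-263/2 + 100 - 80) - 76319) = 1/(-223/2 - 76319) = 1/(-152861/2) = -2/152861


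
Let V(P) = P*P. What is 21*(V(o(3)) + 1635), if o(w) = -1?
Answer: 34356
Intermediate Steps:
V(P) = P²
21*(V(o(3)) + 1635) = 21*((-1)² + 1635) = 21*(1 + 1635) = 21*1636 = 34356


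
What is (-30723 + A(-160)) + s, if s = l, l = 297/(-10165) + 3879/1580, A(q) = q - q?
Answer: -19735757013/642428 ≈ -30721.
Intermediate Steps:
A(q) = 0
l = 1558431/642428 (l = 297*(-1/10165) + 3879*(1/1580) = -297/10165 + 3879/1580 = 1558431/642428 ≈ 2.4258)
s = 1558431/642428 ≈ 2.4258
(-30723 + A(-160)) + s = (-30723 + 0) + 1558431/642428 = -30723 + 1558431/642428 = -19735757013/642428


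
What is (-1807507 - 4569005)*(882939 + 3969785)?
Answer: -30943452818688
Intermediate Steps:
(-1807507 - 4569005)*(882939 + 3969785) = -6376512*4852724 = -30943452818688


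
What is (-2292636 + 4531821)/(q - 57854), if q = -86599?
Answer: -746395/48151 ≈ -15.501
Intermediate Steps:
(-2292636 + 4531821)/(q - 57854) = (-2292636 + 4531821)/(-86599 - 57854) = 2239185/(-144453) = 2239185*(-1/144453) = -746395/48151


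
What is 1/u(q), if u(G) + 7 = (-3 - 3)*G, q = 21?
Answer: -1/133 ≈ -0.0075188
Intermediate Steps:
u(G) = -7 - 6*G (u(G) = -7 + (-3 - 3)*G = -7 - 6*G)
1/u(q) = 1/(-7 - 6*21) = 1/(-7 - 126) = 1/(-133) = -1/133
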